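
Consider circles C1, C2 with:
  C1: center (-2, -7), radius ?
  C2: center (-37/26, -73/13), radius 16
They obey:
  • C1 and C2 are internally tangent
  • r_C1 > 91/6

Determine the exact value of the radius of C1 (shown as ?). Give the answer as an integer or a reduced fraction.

1. [int C1,C2]  r_C1² − 32r_C1 + 1015/4 = 0  ⇒  r_C1 = 29/2 or 35/2
2. given r_C1 > 91/6: keep 35/2

35/2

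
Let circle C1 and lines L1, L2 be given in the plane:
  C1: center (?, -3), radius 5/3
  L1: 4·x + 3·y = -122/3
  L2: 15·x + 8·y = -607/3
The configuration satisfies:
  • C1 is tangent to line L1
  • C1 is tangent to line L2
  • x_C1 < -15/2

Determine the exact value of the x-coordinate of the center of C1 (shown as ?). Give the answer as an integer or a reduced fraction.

1. [C1‖L1]  x_C1² + (95/6)x_C1 + 175/3 = 0  ⇒  x_C1 = -10 or -35/6
2. [C1‖L2]  x_C1² + (214/9)x_C1 + 1240/9 = 0  ⇒  x_C1 = -124/9 or -10

-10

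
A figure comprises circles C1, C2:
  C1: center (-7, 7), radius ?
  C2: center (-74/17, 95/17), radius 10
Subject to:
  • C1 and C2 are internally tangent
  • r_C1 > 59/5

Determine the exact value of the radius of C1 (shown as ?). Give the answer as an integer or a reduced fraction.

1. [int C1,C2]  r_C1² − 20r_C1 + 91 = 0  ⇒  r_C1 = 7 or 13
2. given r_C1 > 59/5: keep 13

13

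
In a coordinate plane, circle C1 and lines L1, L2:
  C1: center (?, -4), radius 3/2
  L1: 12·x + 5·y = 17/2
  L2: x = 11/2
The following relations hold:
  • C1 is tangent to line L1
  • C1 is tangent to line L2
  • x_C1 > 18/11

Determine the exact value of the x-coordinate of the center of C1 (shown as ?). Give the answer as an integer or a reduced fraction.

4

1. [C1‖L1]  x_C1² − (19/4)x_C1 + 3 = 0  ⇒  x_C1 = 3/4 or 4
2. [C1‖L2]  x_C1² − 11x_C1 + 28 = 0  ⇒  x_C1 = 4 or 7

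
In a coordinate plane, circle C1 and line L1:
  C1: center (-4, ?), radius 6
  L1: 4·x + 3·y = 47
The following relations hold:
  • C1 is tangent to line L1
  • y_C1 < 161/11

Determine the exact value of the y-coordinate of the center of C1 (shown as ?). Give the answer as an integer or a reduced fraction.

1. [C1‖L1]  y_C1² − 42y_C1 + 341 = 0  ⇒  y_C1 = 11 or 31
2. given y_C1 < 161/11: keep 11

11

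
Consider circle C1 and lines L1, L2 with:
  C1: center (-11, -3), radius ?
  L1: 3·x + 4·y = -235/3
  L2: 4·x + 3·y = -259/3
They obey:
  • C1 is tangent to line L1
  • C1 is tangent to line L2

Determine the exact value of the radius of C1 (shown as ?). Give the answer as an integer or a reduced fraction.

20/3

1. [C1‖L1]  r_C1² − 400/9 = 0  ⇒  r_C1 = 20/3 (r>0 drops 1)
2. [C1‖L2]  r_C1² − 400/9 = 0  ⇒  r_C1 = 20/3 (r>0 drops 1)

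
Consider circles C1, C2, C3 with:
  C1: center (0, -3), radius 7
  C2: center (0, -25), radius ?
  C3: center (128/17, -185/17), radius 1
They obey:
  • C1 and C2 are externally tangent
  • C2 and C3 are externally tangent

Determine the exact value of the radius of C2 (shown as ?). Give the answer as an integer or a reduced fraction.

15

1. [ext C1·C2]  r_C2² + 14r_C2 − 435 = 0  ⇒  r_C2 = 15 (r>0 drops 1)
2. [ext C2·C3]  r_C2² + 2r_C2 − 255 = 0  ⇒  r_C2 = 15 (r>0 drops 1)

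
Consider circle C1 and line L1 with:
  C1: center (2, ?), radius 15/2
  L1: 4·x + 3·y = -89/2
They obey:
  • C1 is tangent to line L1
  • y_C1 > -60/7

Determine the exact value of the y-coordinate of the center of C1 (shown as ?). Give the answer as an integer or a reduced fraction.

-5

1. [C1‖L1]  y_C1² + 35y_C1 + 150 = 0  ⇒  y_C1 = -30 or -5
2. given y_C1 > -60/7: keep -5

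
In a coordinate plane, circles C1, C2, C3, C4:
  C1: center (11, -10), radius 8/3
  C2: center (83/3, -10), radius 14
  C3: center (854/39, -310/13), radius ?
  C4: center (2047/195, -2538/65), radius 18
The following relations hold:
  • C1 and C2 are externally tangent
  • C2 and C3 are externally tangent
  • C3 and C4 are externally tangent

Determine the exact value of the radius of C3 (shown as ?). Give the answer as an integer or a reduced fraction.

1

1. [ext C2·C3]  r_C3² + 28r_C3 − 29 = 0  ⇒  r_C3 = 1 (r>0 drops 1)
2. [ext C3·C4]  r_C3² + 36r_C3 − 37 = 0  ⇒  r_C3 = 1 (r>0 drops 1)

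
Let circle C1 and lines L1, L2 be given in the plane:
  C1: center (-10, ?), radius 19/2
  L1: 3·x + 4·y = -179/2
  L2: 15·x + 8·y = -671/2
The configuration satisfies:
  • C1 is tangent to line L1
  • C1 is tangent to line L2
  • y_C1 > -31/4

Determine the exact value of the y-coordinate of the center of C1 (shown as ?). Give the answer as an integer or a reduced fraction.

1. [C1‖L1]  y_C1² + (119/4)y_C1 + 321/4 = 0  ⇒  y_C1 = -107/4 or -3
2. [C1‖L2]  y_C1² + (371/8)y_C1 + 1041/8 = 0  ⇒  y_C1 = -347/8 or -3

-3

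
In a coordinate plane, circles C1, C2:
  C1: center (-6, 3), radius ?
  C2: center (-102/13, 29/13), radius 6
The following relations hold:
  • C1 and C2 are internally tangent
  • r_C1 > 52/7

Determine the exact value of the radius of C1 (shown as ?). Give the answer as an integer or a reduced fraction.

1. [int C1,C2]  r_C1² − 12r_C1 + 32 = 0  ⇒  r_C1 = 4 or 8
2. given r_C1 > 52/7: keep 8

8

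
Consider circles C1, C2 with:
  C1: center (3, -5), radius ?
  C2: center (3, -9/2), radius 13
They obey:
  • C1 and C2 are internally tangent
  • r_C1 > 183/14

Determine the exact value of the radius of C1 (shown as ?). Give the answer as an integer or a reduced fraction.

27/2

1. [int C1,C2]  r_C1² − 26r_C1 + 675/4 = 0  ⇒  r_C1 = 25/2 or 27/2
2. given r_C1 > 183/14: keep 27/2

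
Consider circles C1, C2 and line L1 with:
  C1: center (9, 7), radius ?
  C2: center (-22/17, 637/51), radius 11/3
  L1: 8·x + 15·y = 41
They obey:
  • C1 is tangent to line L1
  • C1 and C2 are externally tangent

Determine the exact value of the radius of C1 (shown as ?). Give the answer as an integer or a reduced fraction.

8

1. [C1‖L1]  r_C1² − 64 = 0  ⇒  r_C1 = 8 (r>0 drops 1)
2. [ext C1·C2]  r_C1² + (22/3)r_C1 − 368/3 = 0  ⇒  r_C1 = 8 (r>0 drops 1)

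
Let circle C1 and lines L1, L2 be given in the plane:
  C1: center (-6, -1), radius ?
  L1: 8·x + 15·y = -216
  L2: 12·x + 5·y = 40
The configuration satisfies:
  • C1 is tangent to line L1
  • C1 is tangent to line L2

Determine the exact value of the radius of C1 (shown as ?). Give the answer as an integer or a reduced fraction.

9

1. [C1‖L1]  r_C1² − 81 = 0  ⇒  r_C1 = 9 (r>0 drops 1)
2. [C1‖L2]  r_C1² − 81 = 0  ⇒  r_C1 = 9 (r>0 drops 1)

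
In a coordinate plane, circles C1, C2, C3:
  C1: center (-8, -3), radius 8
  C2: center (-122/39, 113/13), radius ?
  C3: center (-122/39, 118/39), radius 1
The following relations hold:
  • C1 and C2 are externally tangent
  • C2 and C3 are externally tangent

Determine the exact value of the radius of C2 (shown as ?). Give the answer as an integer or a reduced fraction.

14/3

1. [ext C1·C2]  r_C2² + 16r_C2 − 868/9 = 0  ⇒  r_C2 = 14/3 (r>0 drops 1)
2. [ext C2·C3]  r_C2² + 2r_C2 − 280/9 = 0  ⇒  r_C2 = 14/3 (r>0 drops 1)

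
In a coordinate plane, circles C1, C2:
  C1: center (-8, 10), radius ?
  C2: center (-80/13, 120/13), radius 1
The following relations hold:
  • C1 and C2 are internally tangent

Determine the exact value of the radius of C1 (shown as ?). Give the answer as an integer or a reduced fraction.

1. [int C1,C2]  r_C1² − 2r_C1 − 3 = 0  ⇒  r_C1 = 3 (r>0 drops 1)

3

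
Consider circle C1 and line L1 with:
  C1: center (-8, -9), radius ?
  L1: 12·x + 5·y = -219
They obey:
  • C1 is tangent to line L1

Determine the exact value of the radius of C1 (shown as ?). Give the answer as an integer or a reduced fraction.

1. [C1‖L1]  r_C1² − 36 = 0  ⇒  r_C1 = 6 (r>0 drops 1)

6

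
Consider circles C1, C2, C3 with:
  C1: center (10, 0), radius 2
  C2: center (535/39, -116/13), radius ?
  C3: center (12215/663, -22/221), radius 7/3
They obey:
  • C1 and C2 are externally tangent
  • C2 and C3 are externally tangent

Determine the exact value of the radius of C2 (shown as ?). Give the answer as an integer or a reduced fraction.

23/3

1. [ext C1·C2]  r_C2² + 4r_C2 − 805/9 = 0  ⇒  r_C2 = 23/3 (r>0 drops 1)
2. [ext C2·C3]  r_C2² + (14/3)r_C2 − 851/9 = 0  ⇒  r_C2 = 23/3 (r>0 drops 1)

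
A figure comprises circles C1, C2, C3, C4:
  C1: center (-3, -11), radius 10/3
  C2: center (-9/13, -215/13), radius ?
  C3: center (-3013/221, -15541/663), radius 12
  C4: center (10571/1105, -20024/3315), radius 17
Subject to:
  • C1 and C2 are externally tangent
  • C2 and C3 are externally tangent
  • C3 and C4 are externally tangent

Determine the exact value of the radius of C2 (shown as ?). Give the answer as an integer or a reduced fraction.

1. [ext C1·C2]  r_C2² + (20/3)r_C2 − 224/9 = 0  ⇒  r_C2 = 8/3 (r>0 drops 1)
2. [ext C2·C3]  r_C2² + 24r_C2 − 640/9 = 0  ⇒  r_C2 = 8/3 (r>0 drops 1)

8/3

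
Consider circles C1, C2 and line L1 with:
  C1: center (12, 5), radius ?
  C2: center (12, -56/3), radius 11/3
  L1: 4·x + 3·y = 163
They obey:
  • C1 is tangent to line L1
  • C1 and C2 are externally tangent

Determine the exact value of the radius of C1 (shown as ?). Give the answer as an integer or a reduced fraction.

1. [C1‖L1]  r_C1² − 400 = 0  ⇒  r_C1 = 20 (r>0 drops 1)
2. [ext C1·C2]  r_C1² + (22/3)r_C1 − 1640/3 = 0  ⇒  r_C1 = 20 (r>0 drops 1)

20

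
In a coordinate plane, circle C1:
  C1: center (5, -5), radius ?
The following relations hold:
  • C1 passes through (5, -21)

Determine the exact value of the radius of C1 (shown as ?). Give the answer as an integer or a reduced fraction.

16

1. [C1∋P]  r_C1² − 256 = 0  ⇒  r_C1 = 16 (r>0 drops 1)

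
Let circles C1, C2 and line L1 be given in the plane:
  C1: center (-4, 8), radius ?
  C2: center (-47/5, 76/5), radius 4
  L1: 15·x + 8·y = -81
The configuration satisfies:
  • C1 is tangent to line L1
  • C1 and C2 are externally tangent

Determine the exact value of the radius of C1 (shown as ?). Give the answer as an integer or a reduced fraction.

5

1. [C1‖L1]  r_C1² − 25 = 0  ⇒  r_C1 = 5 (r>0 drops 1)
2. [ext C1·C2]  r_C1² + 8r_C1 − 65 = 0  ⇒  r_C1 = 5 (r>0 drops 1)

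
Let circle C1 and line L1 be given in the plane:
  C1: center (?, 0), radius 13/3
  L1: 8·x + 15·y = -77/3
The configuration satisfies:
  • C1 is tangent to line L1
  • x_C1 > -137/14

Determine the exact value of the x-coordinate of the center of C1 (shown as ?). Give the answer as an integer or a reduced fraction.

6

1. [C1‖L1]  x_C1² + (77/12)x_C1 − 149/2 = 0  ⇒  x_C1 = -149/12 or 6
2. given x_C1 > -137/14: keep 6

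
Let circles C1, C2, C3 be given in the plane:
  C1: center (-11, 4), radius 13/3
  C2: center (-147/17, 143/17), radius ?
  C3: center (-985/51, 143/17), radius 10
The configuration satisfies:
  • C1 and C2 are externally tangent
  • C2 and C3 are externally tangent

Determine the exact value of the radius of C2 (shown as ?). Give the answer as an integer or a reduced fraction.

1. [ext C1·C2]  r_C2² + (26/3)r_C2 − 56/9 = 0  ⇒  r_C2 = 2/3 (r>0 drops 1)
2. [ext C2·C3]  r_C2² + 20r_C2 − 124/9 = 0  ⇒  r_C2 = 2/3 (r>0 drops 1)

2/3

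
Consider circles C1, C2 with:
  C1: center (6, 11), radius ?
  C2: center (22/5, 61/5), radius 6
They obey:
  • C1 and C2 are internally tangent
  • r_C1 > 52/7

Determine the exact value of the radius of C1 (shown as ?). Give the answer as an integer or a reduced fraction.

1. [int C1,C2]  r_C1² − 12r_C1 + 32 = 0  ⇒  r_C1 = 4 or 8
2. given r_C1 > 52/7: keep 8

8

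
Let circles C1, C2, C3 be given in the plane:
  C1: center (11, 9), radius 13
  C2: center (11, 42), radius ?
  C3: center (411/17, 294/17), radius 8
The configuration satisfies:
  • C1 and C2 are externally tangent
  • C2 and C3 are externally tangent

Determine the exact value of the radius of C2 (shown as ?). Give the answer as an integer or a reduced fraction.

1. [ext C1·C2]  r_C2² + 26r_C2 − 920 = 0  ⇒  r_C2 = 20 (r>0 drops 1)
2. [ext C2·C3]  r_C2² + 16r_C2 − 720 = 0  ⇒  r_C2 = 20 (r>0 drops 1)

20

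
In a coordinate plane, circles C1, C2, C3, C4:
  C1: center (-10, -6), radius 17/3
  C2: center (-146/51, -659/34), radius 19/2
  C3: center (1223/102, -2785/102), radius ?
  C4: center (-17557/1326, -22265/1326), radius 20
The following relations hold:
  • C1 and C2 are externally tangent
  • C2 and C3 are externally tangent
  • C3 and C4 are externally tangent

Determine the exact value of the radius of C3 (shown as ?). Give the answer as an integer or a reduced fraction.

22/3

1. [ext C2·C3]  r_C3² + 19r_C3 − 1738/9 = 0  ⇒  r_C3 = 22/3 (r>0 drops 1)
2. [ext C3·C4]  r_C3² + 40r_C3 − 3124/9 = 0  ⇒  r_C3 = 22/3 (r>0 drops 1)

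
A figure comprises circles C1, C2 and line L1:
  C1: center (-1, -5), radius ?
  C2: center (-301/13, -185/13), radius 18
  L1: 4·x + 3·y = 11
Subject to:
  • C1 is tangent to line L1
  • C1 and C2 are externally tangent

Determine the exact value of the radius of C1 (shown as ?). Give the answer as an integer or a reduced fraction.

6

1. [C1‖L1]  r_C1² − 36 = 0  ⇒  r_C1 = 6 (r>0 drops 1)
2. [ext C1·C2]  r_C1² + 36r_C1 − 252 = 0  ⇒  r_C1 = 6 (r>0 drops 1)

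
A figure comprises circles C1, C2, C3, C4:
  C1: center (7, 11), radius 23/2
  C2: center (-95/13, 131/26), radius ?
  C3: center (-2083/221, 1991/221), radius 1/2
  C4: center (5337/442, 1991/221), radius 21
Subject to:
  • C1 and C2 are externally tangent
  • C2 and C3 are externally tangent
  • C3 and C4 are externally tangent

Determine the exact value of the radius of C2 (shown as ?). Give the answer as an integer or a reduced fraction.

4

1. [ext C1·C2]  r_C2² + 23r_C2 − 108 = 0  ⇒  r_C2 = 4 (r>0 drops 1)
2. [ext C2·C3]  r_C2² + 1r_C2 − 20 = 0  ⇒  r_C2 = 4 (r>0 drops 1)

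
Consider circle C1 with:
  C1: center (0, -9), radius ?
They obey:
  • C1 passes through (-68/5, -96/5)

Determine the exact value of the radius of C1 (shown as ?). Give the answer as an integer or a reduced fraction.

1. [C1∋P]  r_C1² − 289 = 0  ⇒  r_C1 = 17 (r>0 drops 1)

17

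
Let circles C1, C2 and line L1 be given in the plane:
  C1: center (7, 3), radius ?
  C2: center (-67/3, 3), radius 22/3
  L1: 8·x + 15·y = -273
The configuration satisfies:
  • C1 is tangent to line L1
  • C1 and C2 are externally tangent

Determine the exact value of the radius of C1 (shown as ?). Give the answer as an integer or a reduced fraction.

1. [C1‖L1]  r_C1² − 484 = 0  ⇒  r_C1 = 22 (r>0 drops 1)
2. [ext C1·C2]  r_C1² + (44/3)r_C1 − 2420/3 = 0  ⇒  r_C1 = 22 (r>0 drops 1)

22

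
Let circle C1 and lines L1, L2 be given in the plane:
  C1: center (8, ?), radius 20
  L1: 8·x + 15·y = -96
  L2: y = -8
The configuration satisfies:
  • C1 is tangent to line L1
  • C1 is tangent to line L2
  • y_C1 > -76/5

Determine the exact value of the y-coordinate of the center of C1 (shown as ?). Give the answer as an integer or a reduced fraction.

1. [C1‖L1]  y_C1² + (64/3)y_C1 − 400 = 0  ⇒  y_C1 = -100/3 or 12
2. [C1‖L2]  y_C1² + 16y_C1 − 336 = 0  ⇒  y_C1 = -28 or 12

12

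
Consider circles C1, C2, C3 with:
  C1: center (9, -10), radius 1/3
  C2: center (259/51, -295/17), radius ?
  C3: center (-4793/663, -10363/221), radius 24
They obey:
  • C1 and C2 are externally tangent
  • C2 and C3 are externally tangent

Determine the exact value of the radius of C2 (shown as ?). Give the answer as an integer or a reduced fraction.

1. [ext C1·C2]  r_C2² + (2/3)r_C2 − 208/3 = 0  ⇒  r_C2 = 8 (r>0 drops 1)
2. [ext C2·C3]  r_C2² + 48r_C2 − 448 = 0  ⇒  r_C2 = 8 (r>0 drops 1)

8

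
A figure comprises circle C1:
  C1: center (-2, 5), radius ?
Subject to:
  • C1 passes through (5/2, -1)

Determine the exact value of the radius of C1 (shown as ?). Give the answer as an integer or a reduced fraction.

1. [C1∋P]  r_C1² − 225/4 = 0  ⇒  r_C1 = 15/2 (r>0 drops 1)

15/2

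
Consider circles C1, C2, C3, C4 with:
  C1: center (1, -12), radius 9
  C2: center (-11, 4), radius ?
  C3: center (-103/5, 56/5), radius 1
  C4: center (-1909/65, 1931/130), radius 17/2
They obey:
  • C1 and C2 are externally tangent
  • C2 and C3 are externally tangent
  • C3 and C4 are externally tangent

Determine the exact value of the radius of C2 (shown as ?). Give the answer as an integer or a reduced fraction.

11

1. [ext C1·C2]  r_C2² + 18r_C2 − 319 = 0  ⇒  r_C2 = 11 (r>0 drops 1)
2. [ext C2·C3]  r_C2² + 2r_C2 − 143 = 0  ⇒  r_C2 = 11 (r>0 drops 1)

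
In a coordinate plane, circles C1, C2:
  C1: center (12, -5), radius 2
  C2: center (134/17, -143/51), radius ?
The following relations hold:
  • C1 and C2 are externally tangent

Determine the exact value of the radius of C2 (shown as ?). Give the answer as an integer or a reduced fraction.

1. [ext C1·C2]  r_C2² + 4r_C2 − 160/9 = 0  ⇒  r_C2 = 8/3 (r>0 drops 1)

8/3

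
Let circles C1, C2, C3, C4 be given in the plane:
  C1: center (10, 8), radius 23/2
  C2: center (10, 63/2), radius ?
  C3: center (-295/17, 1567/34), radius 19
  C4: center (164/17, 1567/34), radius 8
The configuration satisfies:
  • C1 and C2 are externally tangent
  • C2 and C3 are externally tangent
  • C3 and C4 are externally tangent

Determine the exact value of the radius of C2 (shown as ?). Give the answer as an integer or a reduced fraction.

1. [ext C1·C2]  r_C2² + 23r_C2 − 420 = 0  ⇒  r_C2 = 12 (r>0 drops 1)
2. [ext C2·C3]  r_C2² + 38r_C2 − 600 = 0  ⇒  r_C2 = 12 (r>0 drops 1)

12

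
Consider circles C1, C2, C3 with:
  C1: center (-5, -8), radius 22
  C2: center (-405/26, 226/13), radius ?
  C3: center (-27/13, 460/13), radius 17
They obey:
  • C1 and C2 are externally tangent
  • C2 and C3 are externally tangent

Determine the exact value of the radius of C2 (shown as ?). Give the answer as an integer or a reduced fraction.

11/2

1. [ext C1·C2]  r_C2² + 44r_C2 − 1089/4 = 0  ⇒  r_C2 = 11/2 (r>0 drops 1)
2. [ext C2·C3]  r_C2² + 34r_C2 − 869/4 = 0  ⇒  r_C2 = 11/2 (r>0 drops 1)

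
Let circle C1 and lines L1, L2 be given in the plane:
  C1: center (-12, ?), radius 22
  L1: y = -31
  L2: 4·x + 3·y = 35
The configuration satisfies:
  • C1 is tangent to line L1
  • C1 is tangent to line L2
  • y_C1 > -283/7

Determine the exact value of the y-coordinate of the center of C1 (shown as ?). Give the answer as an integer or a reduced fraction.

-9

1. [C1‖L1]  y_C1² + 62y_C1 + 477 = 0  ⇒  y_C1 = -53 or -9
2. [C1‖L2]  y_C1² − (166/3)y_C1 − 579 = 0  ⇒  y_C1 = -9 or 193/3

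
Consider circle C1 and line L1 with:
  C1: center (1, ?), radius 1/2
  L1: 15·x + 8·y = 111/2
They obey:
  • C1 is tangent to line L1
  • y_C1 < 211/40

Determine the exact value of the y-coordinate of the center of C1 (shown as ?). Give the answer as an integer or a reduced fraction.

4

1. [C1‖L1]  y_C1² − (81/8)y_C1 + 49/2 = 0  ⇒  y_C1 = 4 or 49/8
2. given y_C1 < 211/40: keep 4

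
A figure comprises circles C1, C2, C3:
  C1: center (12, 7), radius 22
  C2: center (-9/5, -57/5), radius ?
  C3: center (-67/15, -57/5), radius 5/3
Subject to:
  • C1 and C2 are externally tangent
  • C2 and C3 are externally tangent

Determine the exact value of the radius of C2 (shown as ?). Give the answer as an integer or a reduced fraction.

1

1. [ext C1·C2]  r_C2² + 44r_C2 − 45 = 0  ⇒  r_C2 = 1 (r>0 drops 1)
2. [ext C2·C3]  r_C2² + (10/3)r_C2 − 13/3 = 0  ⇒  r_C2 = 1 (r>0 drops 1)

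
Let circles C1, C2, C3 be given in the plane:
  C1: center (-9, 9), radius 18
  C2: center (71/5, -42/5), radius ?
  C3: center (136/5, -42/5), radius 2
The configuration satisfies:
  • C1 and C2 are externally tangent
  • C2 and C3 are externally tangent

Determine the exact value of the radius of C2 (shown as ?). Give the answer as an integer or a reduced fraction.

1. [ext C1·C2]  r_C2² + 36r_C2 − 517 = 0  ⇒  r_C2 = 11 (r>0 drops 1)
2. [ext C2·C3]  r_C2² + 4r_C2 − 165 = 0  ⇒  r_C2 = 11 (r>0 drops 1)

11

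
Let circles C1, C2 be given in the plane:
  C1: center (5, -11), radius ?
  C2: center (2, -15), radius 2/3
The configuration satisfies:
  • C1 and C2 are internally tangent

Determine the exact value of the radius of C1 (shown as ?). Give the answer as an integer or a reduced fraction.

17/3

1. [int C1,C2]  r_C1² − (4/3)r_C1 − 221/9 = 0  ⇒  r_C1 = 17/3 (r>0 drops 1)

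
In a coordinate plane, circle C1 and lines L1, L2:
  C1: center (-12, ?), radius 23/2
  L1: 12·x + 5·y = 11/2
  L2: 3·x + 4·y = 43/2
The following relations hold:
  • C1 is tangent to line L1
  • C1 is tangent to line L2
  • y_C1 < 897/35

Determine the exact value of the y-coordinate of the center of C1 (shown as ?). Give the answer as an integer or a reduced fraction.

0

1. [C1‖L1]  y_C1² − (299/5)y_C1 = 0  ⇒  y_C1 = 0 or 299/5
2. [C1‖L2]  y_C1² − (115/4)y_C1 = 0  ⇒  y_C1 = 0 or 115/4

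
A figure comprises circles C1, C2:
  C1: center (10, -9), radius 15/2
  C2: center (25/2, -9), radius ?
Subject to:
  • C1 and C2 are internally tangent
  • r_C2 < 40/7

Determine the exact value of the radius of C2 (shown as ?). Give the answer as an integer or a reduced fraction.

1. [int C1,C2]  r_C2² − 15r_C2 + 50 = 0  ⇒  r_C2 = 5 or 10
2. given r_C2 < 40/7: keep 5

5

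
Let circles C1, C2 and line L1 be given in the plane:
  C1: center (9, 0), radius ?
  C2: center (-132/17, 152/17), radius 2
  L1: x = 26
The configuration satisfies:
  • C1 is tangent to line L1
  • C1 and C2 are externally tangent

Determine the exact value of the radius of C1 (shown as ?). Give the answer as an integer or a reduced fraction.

1. [C1‖L1]  r_C1² − 289 = 0  ⇒  r_C1 = 17 (r>0 drops 1)
2. [ext C1·C2]  r_C1² + 4r_C1 − 357 = 0  ⇒  r_C1 = 17 (r>0 drops 1)

17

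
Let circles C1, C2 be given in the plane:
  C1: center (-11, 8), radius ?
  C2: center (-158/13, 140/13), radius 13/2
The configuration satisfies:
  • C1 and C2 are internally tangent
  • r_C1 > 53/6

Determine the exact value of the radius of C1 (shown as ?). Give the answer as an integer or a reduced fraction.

1. [int C1,C2]  r_C1² − 13r_C1 + 133/4 = 0  ⇒  r_C1 = 7/2 or 19/2
2. given r_C1 > 53/6: keep 19/2

19/2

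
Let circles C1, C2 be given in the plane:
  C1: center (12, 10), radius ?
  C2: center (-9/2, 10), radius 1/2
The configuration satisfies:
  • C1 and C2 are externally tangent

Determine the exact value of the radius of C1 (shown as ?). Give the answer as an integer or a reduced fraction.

1. [ext C1·C2]  r_C1² + 1r_C1 − 272 = 0  ⇒  r_C1 = 16 (r>0 drops 1)

16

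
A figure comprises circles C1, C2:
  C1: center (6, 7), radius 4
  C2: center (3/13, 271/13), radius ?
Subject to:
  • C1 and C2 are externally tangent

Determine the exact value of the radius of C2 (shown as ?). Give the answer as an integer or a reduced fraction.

11

1. [ext C1·C2]  r_C2² + 8r_C2 − 209 = 0  ⇒  r_C2 = 11 (r>0 drops 1)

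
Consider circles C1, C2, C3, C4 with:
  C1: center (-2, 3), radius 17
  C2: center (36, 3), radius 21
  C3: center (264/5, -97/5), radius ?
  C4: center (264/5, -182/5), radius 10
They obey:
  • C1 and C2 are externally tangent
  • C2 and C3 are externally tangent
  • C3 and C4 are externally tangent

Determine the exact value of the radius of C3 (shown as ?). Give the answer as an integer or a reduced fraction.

7

1. [ext C2·C3]  r_C3² + 42r_C3 − 343 = 0  ⇒  r_C3 = 7 (r>0 drops 1)
2. [ext C3·C4]  r_C3² + 20r_C3 − 189 = 0  ⇒  r_C3 = 7 (r>0 drops 1)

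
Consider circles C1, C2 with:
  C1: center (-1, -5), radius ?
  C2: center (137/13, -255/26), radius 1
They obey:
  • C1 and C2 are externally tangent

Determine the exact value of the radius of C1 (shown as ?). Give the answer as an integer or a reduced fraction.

1. [ext C1·C2]  r_C1² + 2r_C1 − 621/4 = 0  ⇒  r_C1 = 23/2 (r>0 drops 1)

23/2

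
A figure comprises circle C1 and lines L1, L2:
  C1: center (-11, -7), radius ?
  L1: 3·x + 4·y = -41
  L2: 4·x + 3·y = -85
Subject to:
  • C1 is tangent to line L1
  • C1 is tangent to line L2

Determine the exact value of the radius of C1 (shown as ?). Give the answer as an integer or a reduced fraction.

1. [C1‖L1]  r_C1² − 16 = 0  ⇒  r_C1 = 4 (r>0 drops 1)
2. [C1‖L2]  r_C1² − 16 = 0  ⇒  r_C1 = 4 (r>0 drops 1)

4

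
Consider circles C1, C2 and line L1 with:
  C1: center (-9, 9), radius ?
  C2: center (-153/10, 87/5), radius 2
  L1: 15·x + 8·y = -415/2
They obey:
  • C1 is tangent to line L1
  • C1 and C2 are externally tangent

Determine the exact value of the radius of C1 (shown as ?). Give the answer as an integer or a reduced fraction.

17/2

1. [C1‖L1]  r_C1² − 289/4 = 0  ⇒  r_C1 = 17/2 (r>0 drops 1)
2. [ext C1·C2]  r_C1² + 4r_C1 − 425/4 = 0  ⇒  r_C1 = 17/2 (r>0 drops 1)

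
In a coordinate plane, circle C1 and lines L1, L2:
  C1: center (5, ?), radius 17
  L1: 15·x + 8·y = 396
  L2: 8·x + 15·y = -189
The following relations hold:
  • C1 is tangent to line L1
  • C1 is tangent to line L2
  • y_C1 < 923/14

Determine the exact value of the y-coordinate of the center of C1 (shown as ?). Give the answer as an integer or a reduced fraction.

4

1. [C1‖L1]  y_C1² − (321/4)y_C1 + 305 = 0  ⇒  y_C1 = 4 or 305/4
2. [C1‖L2]  y_C1² + (458/15)y_C1 − 2072/15 = 0  ⇒  y_C1 = -518/15 or 4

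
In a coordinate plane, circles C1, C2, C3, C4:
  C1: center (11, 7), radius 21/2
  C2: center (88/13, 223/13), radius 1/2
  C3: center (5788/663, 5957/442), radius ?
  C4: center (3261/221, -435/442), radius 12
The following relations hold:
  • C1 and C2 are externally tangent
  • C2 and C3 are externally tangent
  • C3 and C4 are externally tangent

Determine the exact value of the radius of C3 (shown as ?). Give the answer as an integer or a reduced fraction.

1. [ext C2·C3]  r_C3² + 1r_C3 − 154/9 = 0  ⇒  r_C3 = 11/3 (r>0 drops 1)
2. [ext C3·C4]  r_C3² + 24r_C3 − 913/9 = 0  ⇒  r_C3 = 11/3 (r>0 drops 1)

11/3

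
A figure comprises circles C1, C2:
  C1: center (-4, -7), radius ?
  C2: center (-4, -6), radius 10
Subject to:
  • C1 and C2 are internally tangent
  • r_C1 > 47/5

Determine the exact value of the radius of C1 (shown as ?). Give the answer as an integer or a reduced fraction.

1. [int C1,C2]  r_C1² − 20r_C1 + 99 = 0  ⇒  r_C1 = 9 or 11
2. given r_C1 > 47/5: keep 11

11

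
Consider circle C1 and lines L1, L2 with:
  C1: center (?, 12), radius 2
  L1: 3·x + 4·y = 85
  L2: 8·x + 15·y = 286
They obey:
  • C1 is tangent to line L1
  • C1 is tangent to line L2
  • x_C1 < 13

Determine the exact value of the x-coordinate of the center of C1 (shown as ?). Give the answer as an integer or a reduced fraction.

9

1. [C1‖L1]  x_C1² − (74/3)x_C1 + 141 = 0  ⇒  x_C1 = 9 or 47/3
2. [C1‖L2]  x_C1² − (53/2)x_C1 + 315/2 = 0  ⇒  x_C1 = 9 or 35/2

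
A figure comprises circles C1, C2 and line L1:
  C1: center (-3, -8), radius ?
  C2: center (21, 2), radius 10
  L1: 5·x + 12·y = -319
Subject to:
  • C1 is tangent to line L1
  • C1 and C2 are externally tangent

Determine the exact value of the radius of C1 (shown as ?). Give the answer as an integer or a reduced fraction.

16

1. [C1‖L1]  r_C1² − 256 = 0  ⇒  r_C1 = 16 (r>0 drops 1)
2. [ext C1·C2]  r_C1² + 20r_C1 − 576 = 0  ⇒  r_C1 = 16 (r>0 drops 1)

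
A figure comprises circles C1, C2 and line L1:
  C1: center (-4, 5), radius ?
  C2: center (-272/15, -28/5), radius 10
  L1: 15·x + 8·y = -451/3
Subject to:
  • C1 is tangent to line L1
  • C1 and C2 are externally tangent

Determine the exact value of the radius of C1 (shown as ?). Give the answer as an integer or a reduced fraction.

23/3

1. [C1‖L1]  r_C1² − 529/9 = 0  ⇒  r_C1 = 23/3 (r>0 drops 1)
2. [ext C1·C2]  r_C1² + 20r_C1 − 1909/9 = 0  ⇒  r_C1 = 23/3 (r>0 drops 1)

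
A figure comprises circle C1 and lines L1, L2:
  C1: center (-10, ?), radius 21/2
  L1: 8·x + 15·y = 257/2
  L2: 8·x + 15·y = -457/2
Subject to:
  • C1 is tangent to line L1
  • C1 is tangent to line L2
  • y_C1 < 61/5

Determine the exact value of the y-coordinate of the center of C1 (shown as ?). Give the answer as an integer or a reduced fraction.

1. [C1‖L1]  y_C1² − (139/5)y_C1 + 258/5 = 0  ⇒  y_C1 = 2 or 129/5
2. [C1‖L2]  y_C1² + (99/5)y_C1 − 218/5 = 0  ⇒  y_C1 = -109/5 or 2

2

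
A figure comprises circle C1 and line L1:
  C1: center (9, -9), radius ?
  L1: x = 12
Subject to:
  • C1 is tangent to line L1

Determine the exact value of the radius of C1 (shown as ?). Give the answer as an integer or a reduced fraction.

1. [C1‖L1]  r_C1² − 9 = 0  ⇒  r_C1 = 3 (r>0 drops 1)

3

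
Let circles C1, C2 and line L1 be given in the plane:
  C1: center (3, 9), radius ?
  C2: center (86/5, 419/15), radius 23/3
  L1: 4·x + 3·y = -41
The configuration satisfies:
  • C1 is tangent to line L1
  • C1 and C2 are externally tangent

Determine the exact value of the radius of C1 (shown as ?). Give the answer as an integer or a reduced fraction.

1. [C1‖L1]  r_C1² − 256 = 0  ⇒  r_C1 = 16 (r>0 drops 1)
2. [ext C1·C2]  r_C1² + (46/3)r_C1 − 1504/3 = 0  ⇒  r_C1 = 16 (r>0 drops 1)

16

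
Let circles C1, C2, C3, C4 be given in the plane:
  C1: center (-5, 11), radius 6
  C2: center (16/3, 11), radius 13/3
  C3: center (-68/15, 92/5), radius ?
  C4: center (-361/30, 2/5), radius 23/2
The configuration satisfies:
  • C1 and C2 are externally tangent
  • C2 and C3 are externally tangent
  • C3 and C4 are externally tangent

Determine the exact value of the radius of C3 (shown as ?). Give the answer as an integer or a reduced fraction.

8

1. [ext C2·C3]  r_C3² + (26/3)r_C3 − 400/3 = 0  ⇒  r_C3 = 8 (r>0 drops 1)
2. [ext C3·C4]  r_C3² + 23r_C3 − 248 = 0  ⇒  r_C3 = 8 (r>0 drops 1)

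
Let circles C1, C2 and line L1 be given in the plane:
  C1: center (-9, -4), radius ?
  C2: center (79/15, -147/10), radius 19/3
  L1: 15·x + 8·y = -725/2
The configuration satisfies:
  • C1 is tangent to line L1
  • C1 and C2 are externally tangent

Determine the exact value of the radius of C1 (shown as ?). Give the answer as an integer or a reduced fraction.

23/2

1. [C1‖L1]  r_C1² − 529/4 = 0  ⇒  r_C1 = 23/2 (r>0 drops 1)
2. [ext C1·C2]  r_C1² + (38/3)r_C1 − 3335/12 = 0  ⇒  r_C1 = 23/2 (r>0 drops 1)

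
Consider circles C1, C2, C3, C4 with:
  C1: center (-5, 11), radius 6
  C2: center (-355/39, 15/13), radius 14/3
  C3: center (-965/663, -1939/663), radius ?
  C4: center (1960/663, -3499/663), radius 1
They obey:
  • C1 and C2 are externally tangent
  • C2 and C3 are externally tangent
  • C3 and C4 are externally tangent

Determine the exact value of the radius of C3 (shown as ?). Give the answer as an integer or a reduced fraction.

1. [ext C2·C3]  r_C3² + (28/3)r_C3 − 160/3 = 0  ⇒  r_C3 = 4 (r>0 drops 1)
2. [ext C3·C4]  r_C3² + 2r_C3 − 24 = 0  ⇒  r_C3 = 4 (r>0 drops 1)

4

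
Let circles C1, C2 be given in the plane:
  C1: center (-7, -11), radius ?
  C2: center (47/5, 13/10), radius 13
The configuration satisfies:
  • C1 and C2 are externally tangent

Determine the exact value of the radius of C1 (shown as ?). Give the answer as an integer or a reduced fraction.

15/2

1. [ext C1·C2]  r_C1² + 26r_C1 − 1005/4 = 0  ⇒  r_C1 = 15/2 (r>0 drops 1)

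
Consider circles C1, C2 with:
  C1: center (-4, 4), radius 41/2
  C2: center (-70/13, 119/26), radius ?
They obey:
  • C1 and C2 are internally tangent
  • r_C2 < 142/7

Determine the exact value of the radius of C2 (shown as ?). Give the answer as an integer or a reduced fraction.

1. [int C1,C2]  r_C2² − 41r_C2 + 418 = 0  ⇒  r_C2 = 19 or 22
2. given r_C2 < 142/7: keep 19

19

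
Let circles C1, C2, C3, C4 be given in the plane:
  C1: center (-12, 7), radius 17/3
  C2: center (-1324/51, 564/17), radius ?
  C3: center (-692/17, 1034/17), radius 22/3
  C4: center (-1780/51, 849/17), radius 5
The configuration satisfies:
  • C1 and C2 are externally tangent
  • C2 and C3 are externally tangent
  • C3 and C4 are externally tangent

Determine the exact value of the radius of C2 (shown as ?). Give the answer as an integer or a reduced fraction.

1. [ext C1·C2]  r_C2² + (34/3)r_C2 − 848 = 0  ⇒  r_C2 = 24 (r>0 drops 1)
2. [ext C2·C3]  r_C2² + (44/3)r_C2 − 928 = 0  ⇒  r_C2 = 24 (r>0 drops 1)

24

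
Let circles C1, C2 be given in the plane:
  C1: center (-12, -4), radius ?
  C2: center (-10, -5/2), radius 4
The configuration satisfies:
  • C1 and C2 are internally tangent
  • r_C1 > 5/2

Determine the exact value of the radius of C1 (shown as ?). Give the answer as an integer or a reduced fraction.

1. [int C1,C2]  r_C1² − 8r_C1 + 39/4 = 0  ⇒  r_C1 = 3/2 or 13/2
2. given r_C1 > 5/2: keep 13/2

13/2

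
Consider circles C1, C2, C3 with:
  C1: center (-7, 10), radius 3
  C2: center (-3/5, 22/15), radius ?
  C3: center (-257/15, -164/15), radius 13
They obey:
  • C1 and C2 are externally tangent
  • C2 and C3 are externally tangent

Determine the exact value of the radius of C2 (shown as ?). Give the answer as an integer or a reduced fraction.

23/3

1. [ext C1·C2]  r_C2² + 6r_C2 − 943/9 = 0  ⇒  r_C2 = 23/3 (r>0 drops 1)
2. [ext C2·C3]  r_C2² + 26r_C2 − 2323/9 = 0  ⇒  r_C2 = 23/3 (r>0 drops 1)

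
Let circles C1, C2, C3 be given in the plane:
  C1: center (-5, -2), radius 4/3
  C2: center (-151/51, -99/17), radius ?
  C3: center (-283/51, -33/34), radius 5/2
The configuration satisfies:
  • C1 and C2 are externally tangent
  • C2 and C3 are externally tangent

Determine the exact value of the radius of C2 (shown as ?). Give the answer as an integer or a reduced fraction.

1. [ext C1·C2]  r_C2² + (8/3)r_C2 − 17 = 0  ⇒  r_C2 = 3 (r>0 drops 1)
2. [ext C2·C3]  r_C2² + 5r_C2 − 24 = 0  ⇒  r_C2 = 3 (r>0 drops 1)

3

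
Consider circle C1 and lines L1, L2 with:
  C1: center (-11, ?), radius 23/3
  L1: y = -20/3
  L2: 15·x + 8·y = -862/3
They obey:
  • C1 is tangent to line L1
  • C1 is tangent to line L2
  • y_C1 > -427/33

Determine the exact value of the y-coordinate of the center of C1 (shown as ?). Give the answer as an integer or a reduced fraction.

1

1. [C1‖L1]  y_C1² + (40/3)y_C1 − 43/3 = 0  ⇒  y_C1 = -43/3 or 1
2. [C1‖L2]  y_C1² + (367/12)y_C1 − 379/12 = 0  ⇒  y_C1 = -379/12 or 1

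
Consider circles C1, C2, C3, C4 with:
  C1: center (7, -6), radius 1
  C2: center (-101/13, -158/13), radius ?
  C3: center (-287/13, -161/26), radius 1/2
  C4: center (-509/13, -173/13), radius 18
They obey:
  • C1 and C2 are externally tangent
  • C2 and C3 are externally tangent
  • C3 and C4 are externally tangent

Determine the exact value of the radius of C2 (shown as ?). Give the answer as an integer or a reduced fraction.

15

1. [ext C1·C2]  r_C2² + 2r_C2 − 255 = 0  ⇒  r_C2 = 15 (r>0 drops 1)
2. [ext C2·C3]  r_C2² + 1r_C2 − 240 = 0  ⇒  r_C2 = 15 (r>0 drops 1)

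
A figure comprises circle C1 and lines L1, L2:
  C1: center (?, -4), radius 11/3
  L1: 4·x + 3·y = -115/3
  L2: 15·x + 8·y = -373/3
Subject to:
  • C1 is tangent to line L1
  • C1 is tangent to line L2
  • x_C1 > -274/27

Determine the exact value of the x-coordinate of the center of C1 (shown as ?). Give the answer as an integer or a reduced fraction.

-2

1. [C1‖L1]  x_C1² + (79/6)x_C1 + 67/3 = 0  ⇒  x_C1 = -67/6 or -2
2. [C1‖L2]  x_C1² + (554/45)x_C1 + 928/45 = 0  ⇒  x_C1 = -464/45 or -2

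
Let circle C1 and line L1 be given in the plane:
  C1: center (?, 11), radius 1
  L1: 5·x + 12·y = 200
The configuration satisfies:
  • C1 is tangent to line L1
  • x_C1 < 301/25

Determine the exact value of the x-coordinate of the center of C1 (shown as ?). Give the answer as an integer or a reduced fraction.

1. [C1‖L1]  x_C1² − (136/5)x_C1 + 891/5 = 0  ⇒  x_C1 = 11 or 81/5
2. given x_C1 < 301/25: keep 11

11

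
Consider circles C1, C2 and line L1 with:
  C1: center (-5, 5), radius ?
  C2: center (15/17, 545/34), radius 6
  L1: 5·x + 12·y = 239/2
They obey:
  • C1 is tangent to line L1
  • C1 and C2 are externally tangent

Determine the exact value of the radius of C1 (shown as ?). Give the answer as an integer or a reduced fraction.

13/2

1. [C1‖L1]  r_C1² − 169/4 = 0  ⇒  r_C1 = 13/2 (r>0 drops 1)
2. [ext C1·C2]  r_C1² + 12r_C1 − 481/4 = 0  ⇒  r_C1 = 13/2 (r>0 drops 1)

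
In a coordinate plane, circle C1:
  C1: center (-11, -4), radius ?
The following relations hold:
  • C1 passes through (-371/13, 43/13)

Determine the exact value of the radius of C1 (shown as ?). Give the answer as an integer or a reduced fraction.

19

1. [C1∋P]  r_C1² − 361 = 0  ⇒  r_C1 = 19 (r>0 drops 1)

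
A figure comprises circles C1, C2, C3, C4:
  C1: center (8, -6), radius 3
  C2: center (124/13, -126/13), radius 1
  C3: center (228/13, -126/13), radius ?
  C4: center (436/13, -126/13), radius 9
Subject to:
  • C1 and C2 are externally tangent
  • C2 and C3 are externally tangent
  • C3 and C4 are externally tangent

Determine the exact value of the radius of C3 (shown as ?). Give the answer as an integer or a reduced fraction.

1. [ext C2·C3]  r_C3² + 2r_C3 − 63 = 0  ⇒  r_C3 = 7 (r>0 drops 1)
2. [ext C3·C4]  r_C3² + 18r_C3 − 175 = 0  ⇒  r_C3 = 7 (r>0 drops 1)

7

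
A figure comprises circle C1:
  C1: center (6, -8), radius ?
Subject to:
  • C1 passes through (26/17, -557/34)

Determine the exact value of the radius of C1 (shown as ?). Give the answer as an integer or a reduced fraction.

19/2

1. [C1∋P]  r_C1² − 361/4 = 0  ⇒  r_C1 = 19/2 (r>0 drops 1)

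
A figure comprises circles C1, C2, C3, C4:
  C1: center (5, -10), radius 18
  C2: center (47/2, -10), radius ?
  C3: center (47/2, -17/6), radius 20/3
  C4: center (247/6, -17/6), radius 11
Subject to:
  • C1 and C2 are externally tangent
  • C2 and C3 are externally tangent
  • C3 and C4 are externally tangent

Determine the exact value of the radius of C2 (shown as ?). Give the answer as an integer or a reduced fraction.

1/2

1. [ext C1·C2]  r_C2² + 36r_C2 − 73/4 = 0  ⇒  r_C2 = 1/2 (r>0 drops 1)
2. [ext C2·C3]  r_C2² + (40/3)r_C2 − 83/12 = 0  ⇒  r_C2 = 1/2 (r>0 drops 1)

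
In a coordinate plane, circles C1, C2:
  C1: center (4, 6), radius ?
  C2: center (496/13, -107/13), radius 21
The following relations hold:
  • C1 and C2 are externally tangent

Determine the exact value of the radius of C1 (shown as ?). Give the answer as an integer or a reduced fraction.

1. [ext C1·C2]  r_C1² + 42r_C1 − 928 = 0  ⇒  r_C1 = 16 (r>0 drops 1)

16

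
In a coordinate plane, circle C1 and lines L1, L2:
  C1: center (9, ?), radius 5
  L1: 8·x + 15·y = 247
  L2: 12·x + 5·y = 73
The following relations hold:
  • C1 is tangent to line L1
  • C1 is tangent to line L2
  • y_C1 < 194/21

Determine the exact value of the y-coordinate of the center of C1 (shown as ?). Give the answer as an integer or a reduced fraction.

6

1. [C1‖L1]  y_C1² − (70/3)y_C1 + 104 = 0  ⇒  y_C1 = 6 or 52/3
2. [C1‖L2]  y_C1² + 14y_C1 − 120 = 0  ⇒  y_C1 = -20 or 6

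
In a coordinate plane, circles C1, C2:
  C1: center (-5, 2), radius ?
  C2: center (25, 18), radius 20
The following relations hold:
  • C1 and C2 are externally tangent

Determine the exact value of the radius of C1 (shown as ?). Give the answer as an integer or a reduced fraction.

1. [ext C1·C2]  r_C1² + 40r_C1 − 756 = 0  ⇒  r_C1 = 14 (r>0 drops 1)

14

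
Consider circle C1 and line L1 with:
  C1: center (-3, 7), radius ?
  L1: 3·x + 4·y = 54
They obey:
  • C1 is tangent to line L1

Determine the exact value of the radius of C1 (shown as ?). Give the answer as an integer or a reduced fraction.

7

1. [C1‖L1]  r_C1² − 49 = 0  ⇒  r_C1 = 7 (r>0 drops 1)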